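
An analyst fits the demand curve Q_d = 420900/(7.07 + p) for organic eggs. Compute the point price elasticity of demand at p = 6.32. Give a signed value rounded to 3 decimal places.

-0.472

dQ_d/dp = −420900/(7.07 + p)² = -2347.57. At p = 6.32, Q_d = 31433.9.
Ed = (dQ_d/dp)·(p/Q_d) = (-2347.57) × (6.32/31433.9) = -0.47199…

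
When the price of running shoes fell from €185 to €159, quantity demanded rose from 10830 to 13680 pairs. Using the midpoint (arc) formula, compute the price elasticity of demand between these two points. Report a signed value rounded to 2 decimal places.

%ΔQ = (13680 − 10830) / [(10830 + 13680)/2] = 2850/12255 = 0.232558…
%ΔP = (159 − 185) / [(185 + 159)/2] = -26/172 = -0.151162…
Arc Ed = %ΔQ / %ΔP = (2850/12255) / (-26/172) = -1.5384…

-1.54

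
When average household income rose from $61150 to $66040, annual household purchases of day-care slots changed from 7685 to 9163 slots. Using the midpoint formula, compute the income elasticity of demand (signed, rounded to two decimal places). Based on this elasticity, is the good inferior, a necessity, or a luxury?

%ΔQ = (9163 − 7685)/[( 7685 + 9163)/2] = 1478/8424 = 0.175451…
%ΔIncome = (66040 − 61150)/[( 61150 + 66040)/2] = 4890/63595 = 0.076892…
E_income = (1478/8424) / (4890/63595) = 2.2817…
E_income > 1 ⇒ normal good, luxury.

2.28; luxury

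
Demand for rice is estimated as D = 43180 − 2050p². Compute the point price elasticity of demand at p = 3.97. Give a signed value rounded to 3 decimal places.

-5.945

dD/dp = −2·2050·p = -16277. At p = 3.97, D = 10870.155.
Ed = (dD/dp)·(p/D) = (-16277) × (3.97/10870.155) = -5.94468…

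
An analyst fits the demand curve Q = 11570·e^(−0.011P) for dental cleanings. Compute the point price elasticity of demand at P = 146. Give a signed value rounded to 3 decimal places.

-1.606

dQ/dP = −0.011·Q = -25.5417. At P = 146, Q = 2321.97.
Ed = (dQ/dP)·(P/Q) = (-25.5417) × (146/2321.97) = -1.606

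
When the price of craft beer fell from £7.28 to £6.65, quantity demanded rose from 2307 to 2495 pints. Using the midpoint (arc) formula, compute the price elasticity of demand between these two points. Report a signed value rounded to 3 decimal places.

-0.866

%ΔQ = (2495 − 2307) / [(2307 + 2495)/2] = 188/2401 = 0.078300…
%ΔP = (6.65 − 7.28) / [(7.28 + 6.65)/2] = -0.63/6.965 = -0.090452…
Arc Ed = %ΔQ / %ΔP = (188/2401) / (-0.63/6.965) = -0.86565…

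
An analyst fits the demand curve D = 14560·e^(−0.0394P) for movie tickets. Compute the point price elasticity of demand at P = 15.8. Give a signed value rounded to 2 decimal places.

-0.62

dD/dP = −0.0394·D = -307.823. At P = 15.8, D = 7812.76.
Ed = (dD/dP)·(P/D) = (-307.823) × (15.8/7812.76) = -0.6225…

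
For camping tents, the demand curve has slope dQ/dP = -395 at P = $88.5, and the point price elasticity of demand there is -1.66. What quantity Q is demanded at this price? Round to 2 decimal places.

21058.73

Ed = (dQ/dP)·(P/Q) ⇒ Q = (dQ/dP)·P/Ed = (-395)·88.5/(-1.66) = 21058.7349…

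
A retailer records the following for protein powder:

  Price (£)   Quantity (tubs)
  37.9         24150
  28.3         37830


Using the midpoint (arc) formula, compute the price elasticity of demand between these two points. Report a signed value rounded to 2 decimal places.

%ΔQ = (37830 − 24150) / [(24150 + 37830)/2] = 13680/30990 = 0.441432…
%ΔP = (28.3 − 37.9) / [(37.9 + 28.3)/2] = -9.6/33.1 = -0.290030…
Arc Ed = %ΔQ / %ΔP = (13680/30990) / (-9.6/33.1) = -1.5220…

-1.52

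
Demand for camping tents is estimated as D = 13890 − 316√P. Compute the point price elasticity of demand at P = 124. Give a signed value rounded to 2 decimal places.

-0.17

dD/dP = −316/(2√P) = -14.1888. At P = 124, D = 10371.2.
Ed = (dD/dP)·(P/D) = (-14.1888) × (124/10371.2) = -0.1696…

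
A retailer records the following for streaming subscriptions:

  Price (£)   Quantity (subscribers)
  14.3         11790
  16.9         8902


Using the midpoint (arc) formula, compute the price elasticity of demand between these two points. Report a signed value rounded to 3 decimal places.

-1.675

%ΔQ = (8902 − 11790) / [(11790 + 8902)/2] = -2888/10346 = -0.279141…
%ΔP = (16.9 − 14.3) / [(14.3 + 16.9)/2] = 2.6/15.6 = 0.166666…
Arc Ed = %ΔQ / %ΔP = (-2888/10346) / (2.6/15.6) = -1.67485…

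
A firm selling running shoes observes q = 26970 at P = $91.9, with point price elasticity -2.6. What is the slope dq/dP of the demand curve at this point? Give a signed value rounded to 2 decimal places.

Ed = (dq/dP)·(P/q) ⇒ dq/dP = Ed·q/P = (-2.6)·26970/91.9 = -763.0250…

-763.03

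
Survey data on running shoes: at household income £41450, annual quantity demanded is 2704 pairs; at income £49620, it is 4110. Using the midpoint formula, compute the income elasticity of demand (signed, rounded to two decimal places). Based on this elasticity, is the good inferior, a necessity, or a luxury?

2.30; luxury

%ΔQ = (4110 − 2704)/[( 2704 + 4110)/2] = 1406/3407 = 0.412679…
%ΔIncome = (49620 − 41450)/[( 41450 + 49620)/2] = 8170/45535 = 0.179422…
E_income = (1406/3407) / (8170/45535) = 2.3000…
E_income > 1 ⇒ normal good, luxury.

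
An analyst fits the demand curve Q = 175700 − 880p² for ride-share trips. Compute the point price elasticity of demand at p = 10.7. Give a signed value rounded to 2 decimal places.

dQ/dp = −2·880·p = -18832. At p = 10.7, Q = 74948.8.
Ed = (dQ/dp)·(p/Q) = (-18832) × (10.7/74948.8) = -2.6885…

-2.69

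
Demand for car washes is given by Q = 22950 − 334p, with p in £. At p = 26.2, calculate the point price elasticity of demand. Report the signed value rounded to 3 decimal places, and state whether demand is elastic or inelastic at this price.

dQ/dp = −334. At p = 26.2, Q = 22950 − 334(26.2) = 14199.2.
Ed = (dQ/dp)·(p/Q) = −334 × (26.2/14199.2) = -0.61628…
|Ed| = 0.616 < 1, so demand is inelastic.

-0.616; inelastic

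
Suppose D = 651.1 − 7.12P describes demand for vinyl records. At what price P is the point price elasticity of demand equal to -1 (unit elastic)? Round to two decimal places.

Ed = −7.12P/(651.1 − 7.12P). Set this equal to -1:
7.12P = 1·(651.1 − 7.12P) ⇒ 7.12P(1 + 1) = 1·651.1
P = 1·651.1 / (7.12·2) = 45.7233…

45.72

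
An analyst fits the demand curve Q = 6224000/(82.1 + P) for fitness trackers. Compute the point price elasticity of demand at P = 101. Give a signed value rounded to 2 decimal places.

dQ/dP = −6224000/(82.1 + P)² = -185.649. At P = 101, Q = 33992.4.
Ed = (dQ/dP)·(P/Q) = (-185.649) × (101/33992.4) = -0.5516…

-0.55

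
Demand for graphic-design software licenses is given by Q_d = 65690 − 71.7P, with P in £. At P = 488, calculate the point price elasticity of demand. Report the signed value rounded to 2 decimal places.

-1.14

dQ_d/dP = −71.7. At P = 488, Q_d = 65690 − 71.7(488) = 30700.4.
Ed = (dQ_d/dP)·(P/Q_d) = −71.7 × (488/30700.4) = -1.1397…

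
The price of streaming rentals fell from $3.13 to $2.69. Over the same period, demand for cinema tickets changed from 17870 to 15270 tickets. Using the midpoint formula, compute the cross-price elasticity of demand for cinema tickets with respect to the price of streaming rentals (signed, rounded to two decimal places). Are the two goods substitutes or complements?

1.04; substitutes

%ΔQ_{cinema tickets} = (15270 − 17870)/avg = -2600/16570 = -0.156910…
%ΔP_{streaming rentals} = (2.69 − 3.13)/avg = -0.44/2.91 = -0.151202…
E_cross = (-2600/16570) / (-0.44/2.91) = 1.0377…
E_cross > 0 ⇒ the goods are substitutes.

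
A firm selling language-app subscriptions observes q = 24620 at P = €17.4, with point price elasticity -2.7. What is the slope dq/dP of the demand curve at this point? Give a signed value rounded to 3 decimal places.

Ed = (dq/dP)·(P/q) ⇒ dq/dP = Ed·q/P = (-2.7)·24620/17.4 = -3820.34482…

-3820.345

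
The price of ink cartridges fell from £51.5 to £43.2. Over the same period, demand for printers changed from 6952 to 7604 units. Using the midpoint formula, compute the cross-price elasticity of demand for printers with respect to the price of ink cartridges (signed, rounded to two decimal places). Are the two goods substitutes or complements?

-0.51; complements

%ΔQ_{printers} = (7604 − 6952)/avg = 652/7278 = 0.089585…
%ΔP_{ink cartridges} = (43.2 − 51.5)/avg = -8.3/47.35 = -0.175290…
E_cross = (652/7278) / (-8.3/47.35) = -0.5110…
E_cross < 0 ⇒ the goods are complements.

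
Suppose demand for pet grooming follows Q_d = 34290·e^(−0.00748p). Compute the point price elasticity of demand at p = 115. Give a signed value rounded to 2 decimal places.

dQ_d/dp = −0.00748·Q_d = -108.515. At p = 115, Q_d = 14507.3.
Ed = (dQ_d/dp)·(p/Q_d) = (-108.515) × (115/14507.3) = -0.8602

-0.86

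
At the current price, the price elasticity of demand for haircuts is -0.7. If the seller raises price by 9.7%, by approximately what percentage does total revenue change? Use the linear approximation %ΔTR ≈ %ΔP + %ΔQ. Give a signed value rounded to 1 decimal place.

+2.9%

%ΔQ ≈ Ed × %ΔP = (-0.7) × (+9.7%) = -6.7900%
%ΔTR ≈ %ΔP + %ΔQ = (+9.7%) + (-6.7900%) = +2.9100%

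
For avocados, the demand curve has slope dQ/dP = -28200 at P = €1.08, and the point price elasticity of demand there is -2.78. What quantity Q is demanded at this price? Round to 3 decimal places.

Ed = (dQ/dP)·(P/Q) ⇒ Q = (dQ/dP)·P/Ed = (-28200)·1.08/(-2.78) = 10955.39568…

10955.396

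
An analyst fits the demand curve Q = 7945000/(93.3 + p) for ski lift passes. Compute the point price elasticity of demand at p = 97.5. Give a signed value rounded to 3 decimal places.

-0.511

dQ/dp = −7945000/(93.3 + p)² = -218.241. At p = 97.5, Q = 41640.5.
Ed = (dQ/dp)·(p/Q) = (-218.241) × (97.5/41640.5) = -0.51100…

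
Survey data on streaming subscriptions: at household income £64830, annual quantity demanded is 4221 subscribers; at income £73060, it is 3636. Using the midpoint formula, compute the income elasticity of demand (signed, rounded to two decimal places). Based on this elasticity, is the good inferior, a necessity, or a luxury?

-1.25; inferior

%ΔQ = (3636 − 4221)/[( 4221 + 3636)/2] = -585/3928.5 = -0.148911…
%ΔIncome = (73060 − 64830)/[( 64830 + 73060)/2] = 8230/68945 = 0.119370…
E_income = (-585/3928.5) / (8230/68945) = -1.2474…
E_income < 0 ⇒ inferior good.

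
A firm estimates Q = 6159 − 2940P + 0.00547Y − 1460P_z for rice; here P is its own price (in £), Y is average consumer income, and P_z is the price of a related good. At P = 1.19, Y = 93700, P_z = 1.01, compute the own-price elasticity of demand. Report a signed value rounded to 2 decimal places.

-2.06

At the given values, Q = 6159 − 2940(1.19) + 0.00547(93700) − 1460(1.01) = 1698.339.
∂Q/∂P = −2940.
E = (-2940) × (1.19/1698.339) = -2.0600…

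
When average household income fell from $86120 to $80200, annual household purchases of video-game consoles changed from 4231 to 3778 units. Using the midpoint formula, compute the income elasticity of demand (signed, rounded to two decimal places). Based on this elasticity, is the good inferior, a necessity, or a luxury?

%ΔQ = (3778 − 4231)/[( 4231 + 3778)/2] = -453/4004.5 = -0.113122…
%ΔIncome = (80200 − 86120)/[( 86120 + 80200)/2] = -5920/83160 = -0.071188…
E_income = (-453/4004.5) / (-5920/83160) = 1.5890…
E_income > 1 ⇒ normal good, luxury.

1.59; luxury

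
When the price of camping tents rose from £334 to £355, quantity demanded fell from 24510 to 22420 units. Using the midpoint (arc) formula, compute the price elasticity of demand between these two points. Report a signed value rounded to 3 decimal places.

-1.461

%ΔQ = (22420 − 24510) / [(24510 + 22420)/2] = -2090/23465 = -0.089068…
%ΔP = (355 − 334) / [(334 + 355)/2] = 21/344.5 = 0.060957…
Arc Ed = %ΔQ / %ΔP = (-2090/23465) / (21/344.5) = -1.46115…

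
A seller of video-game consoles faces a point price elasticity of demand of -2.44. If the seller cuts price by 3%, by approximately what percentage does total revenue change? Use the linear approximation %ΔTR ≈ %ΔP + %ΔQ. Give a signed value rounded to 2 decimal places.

+4.32%

%ΔQ ≈ Ed × %ΔP = (-2.44) × (-3%) = +7.3200%
%ΔTR ≈ %ΔP + %ΔQ = (-3%) + (+7.3200%) = +4.3200%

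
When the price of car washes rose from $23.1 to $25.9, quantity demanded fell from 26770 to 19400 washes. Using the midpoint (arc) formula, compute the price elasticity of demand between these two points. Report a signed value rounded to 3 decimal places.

%ΔQ = (19400 − 26770) / [(26770 + 19400)/2] = -7370/23085 = -0.319254…
%ΔP = (25.9 − 23.1) / [(23.1 + 25.9)/2] = 2.8/24.5 = 0.114285…
Arc Ed = %ΔQ / %ΔP = (-7370/23085) / (2.8/24.5) = -2.79348…

-2.793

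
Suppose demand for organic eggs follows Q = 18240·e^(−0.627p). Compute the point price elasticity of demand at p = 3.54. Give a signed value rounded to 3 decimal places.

dQ/dp = −0.627·Q = -1242.63. At p = 3.54, Q = 1981.86.
Ed = (dQ/dp)·(p/Q) = (-1242.63) × (3.54/1981.86) = -2.21958

-2.220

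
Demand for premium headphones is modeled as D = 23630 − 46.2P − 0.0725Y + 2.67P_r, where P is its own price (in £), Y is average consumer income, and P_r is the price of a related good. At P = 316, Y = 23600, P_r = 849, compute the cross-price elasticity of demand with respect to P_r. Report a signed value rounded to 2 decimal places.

At the given values, D = 23630 − 46.2(316) − 0.0725(23600) + 2.67(849) = 9586.63.
∂D/∂P_r = 2.67.
E = (2.67) × (849/9586.63) = 0.2364…

0.24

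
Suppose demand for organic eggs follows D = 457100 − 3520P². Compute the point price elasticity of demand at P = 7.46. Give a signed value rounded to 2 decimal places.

dD/dP = −2·3520·P = -52518.4. At P = 7.46, D = 261206.368.
Ed = (dD/dP)·(P/D) = (-52518.4) × (7.46/261206.368) = -1.4999…

-1.50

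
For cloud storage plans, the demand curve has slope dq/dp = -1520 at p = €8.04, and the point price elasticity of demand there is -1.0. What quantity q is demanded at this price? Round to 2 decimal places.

Ed = (dq/dp)·(p/q) ⇒ q = (dq/dp)·p/Ed = (-1520)·8.04/(-1.0) = 12220.8

12220.80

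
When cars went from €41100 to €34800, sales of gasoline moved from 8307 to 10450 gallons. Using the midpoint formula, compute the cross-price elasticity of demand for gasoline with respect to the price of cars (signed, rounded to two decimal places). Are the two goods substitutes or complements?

-1.38; complements

%ΔQ_{gasoline} = (10450 − 8307)/avg = 2143/9378.5 = 0.228501…
%ΔP_{cars} = (34800 − 41100)/avg = -6300/37950 = -0.166007…
E_cross = (2143/9378.5) / (-6300/37950) = -1.3764…
E_cross < 0 ⇒ the goods are complements.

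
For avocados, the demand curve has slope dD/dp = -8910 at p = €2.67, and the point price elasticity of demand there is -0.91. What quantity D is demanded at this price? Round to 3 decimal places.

Ed = (dD/dp)·(p/D) ⇒ D = (dD/dp)·p/Ed = (-8910)·2.67/(-0.91) = 26142.52747…

26142.527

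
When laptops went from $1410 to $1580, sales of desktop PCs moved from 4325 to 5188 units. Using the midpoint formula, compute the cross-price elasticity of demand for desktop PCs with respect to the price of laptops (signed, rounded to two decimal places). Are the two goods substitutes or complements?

%ΔQ_{desktop PCs} = (5188 − 4325)/avg = 863/4756.5 = 0.181435…
%ΔP_{laptops} = (1580 − 1410)/avg = 170/1495 = 0.113712…
E_cross = (863/4756.5) / (170/1495) = 1.5955…
E_cross > 0 ⇒ the goods are substitutes.

1.60; substitutes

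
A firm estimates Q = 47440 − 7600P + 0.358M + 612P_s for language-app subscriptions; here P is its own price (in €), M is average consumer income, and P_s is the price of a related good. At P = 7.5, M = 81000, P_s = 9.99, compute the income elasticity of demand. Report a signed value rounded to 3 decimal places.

1.135

At the given values, Q = 47440 − 7600(7.5) + 0.358(81000) + 612(9.99) = 25551.88.
∂Q/∂M = 0.358.
E = (0.358) × (81000/25551.88) = 1.13486…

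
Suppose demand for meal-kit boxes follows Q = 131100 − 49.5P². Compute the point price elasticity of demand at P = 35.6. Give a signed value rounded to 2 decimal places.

-1.84

dQ/dP = −2·49.5·P = -3524.4. At P = 35.6, Q = 68365.68.
Ed = (dQ/dP)·(P/Q) = (-3524.4) × (35.6/68365.68) = -1.8352…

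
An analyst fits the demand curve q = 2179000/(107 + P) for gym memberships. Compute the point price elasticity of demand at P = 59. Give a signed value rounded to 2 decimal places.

dq/dP = −2179000/(107 + P)² = -79.0753. At P = 59, q = 13126.5.
Ed = (dq/dP)·(P/q) = (-79.0753) × (59/13126.5) = -0.3554…

-0.36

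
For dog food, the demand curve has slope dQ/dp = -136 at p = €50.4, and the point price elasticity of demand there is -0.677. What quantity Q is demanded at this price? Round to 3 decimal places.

Ed = (dQ/dp)·(p/Q) ⇒ Q = (dQ/dp)·p/Ed = (-136)·50.4/(-0.677) = 10124.66765…

10124.668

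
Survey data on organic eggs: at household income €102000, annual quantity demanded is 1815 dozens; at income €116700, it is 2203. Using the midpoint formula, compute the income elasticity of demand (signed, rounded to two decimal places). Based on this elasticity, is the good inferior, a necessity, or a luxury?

%ΔQ = (2203 − 1815)/[( 1815 + 2203)/2] = 388/2009 = 0.193130…
%ΔIncome = (116700 − 102000)/[( 102000 + 116700)/2] = 14700/109350 = 0.134430…
E_income = (388/2009) / (14700/109350) = 1.4366…
E_income > 1 ⇒ normal good, luxury.

1.44; luxury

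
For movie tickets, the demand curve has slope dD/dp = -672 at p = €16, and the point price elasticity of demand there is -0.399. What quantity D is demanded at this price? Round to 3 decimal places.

Ed = (dD/dp)·(p/D) ⇒ D = (dD/dp)·p/Ed = (-672)·16/(-0.399) = 26947.36842…

26947.368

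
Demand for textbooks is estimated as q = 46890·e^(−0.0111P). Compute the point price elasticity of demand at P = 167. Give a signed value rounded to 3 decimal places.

-1.854

dq/dP = −0.0111·q = -81.5364. At P = 167, q = 7345.62.
Ed = (dq/dP)·(P/q) = (-81.5364) × (167/7345.62) = -1.8537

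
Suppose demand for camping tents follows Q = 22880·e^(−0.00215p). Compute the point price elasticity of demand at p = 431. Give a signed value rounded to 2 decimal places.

-0.93

dQ/dp = −0.00215·Q = -19.474. At p = 431, Q = 9057.68.
Ed = (dQ/dp)·(p/Q) = (-19.474) × (431/9057.68) = -0.9266…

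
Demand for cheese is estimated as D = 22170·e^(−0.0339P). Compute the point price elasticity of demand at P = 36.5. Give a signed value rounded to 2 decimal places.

dD/dP = −0.0339·D = -218.068. At P = 36.5, D = 6432.67.
Ed = (dD/dP)·(P/D) = (-218.068) × (36.5/6432.67) = -1.2373…

-1.24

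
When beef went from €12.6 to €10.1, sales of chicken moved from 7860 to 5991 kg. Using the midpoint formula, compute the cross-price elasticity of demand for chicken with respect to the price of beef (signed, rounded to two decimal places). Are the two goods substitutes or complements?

1.23; substitutes

%ΔQ_{chicken} = (5991 − 7860)/avg = -1869/6925.5 = -0.269872…
%ΔP_{beef} = (10.1 − 12.6)/avg = -2.5/11.35 = -0.220264…
E_cross = (-1869/6925.5) / (-2.5/11.35) = 1.2252…
E_cross > 0 ⇒ the goods are substitutes.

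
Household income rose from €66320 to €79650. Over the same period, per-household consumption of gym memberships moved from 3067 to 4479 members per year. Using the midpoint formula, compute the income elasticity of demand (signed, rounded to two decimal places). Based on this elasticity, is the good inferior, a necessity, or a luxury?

%ΔQ = (4479 − 3067)/[( 3067 + 4479)/2] = 1412/3773 = 0.374238…
%ΔIncome = (79650 − 66320)/[( 66320 + 79650)/2] = 13330/72985 = 0.182640…
E_income = (1412/3773) / (13330/72985) = 2.0490…
E_income > 1 ⇒ normal good, luxury.

2.05; luxury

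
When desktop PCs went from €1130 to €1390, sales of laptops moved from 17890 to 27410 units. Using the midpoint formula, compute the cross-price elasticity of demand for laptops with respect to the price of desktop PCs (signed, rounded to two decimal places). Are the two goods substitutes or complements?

2.04; substitutes

%ΔQ_{laptops} = (27410 − 17890)/avg = 9520/22650 = 0.420309…
%ΔP_{desktop PCs} = (1390 − 1130)/avg = 260/1260 = 0.206349…
E_cross = (9520/22650) / (260/1260) = 2.0368…
E_cross > 0 ⇒ the goods are substitutes.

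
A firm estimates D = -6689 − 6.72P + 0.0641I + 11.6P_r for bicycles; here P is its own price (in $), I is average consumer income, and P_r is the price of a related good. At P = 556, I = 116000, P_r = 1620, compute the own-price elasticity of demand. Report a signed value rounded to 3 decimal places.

At the given values, D = -6689 − 6.72(556) + 0.0641(116000) + 11.6(1620) = 15802.28.
∂D/∂P = −6.72.
E = (-6.72) × (556/15802.28) = -0.23644…

-0.236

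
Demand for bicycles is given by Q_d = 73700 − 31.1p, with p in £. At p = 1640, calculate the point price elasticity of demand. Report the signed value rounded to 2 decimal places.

dQ_d/dp = −31.1. At p = 1640, Q_d = 73700 − 31.1(1640) = 22696.
Ed = (dQ_d/dp)·(p/Q_d) = −31.1 × (1640/22696) = -2.2472…

-2.25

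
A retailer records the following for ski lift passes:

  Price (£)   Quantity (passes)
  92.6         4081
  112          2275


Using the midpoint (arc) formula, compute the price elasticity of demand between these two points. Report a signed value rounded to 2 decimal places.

%ΔQ = (2275 − 4081) / [(4081 + 2275)/2] = -1806/3178 = -0.568281…
%ΔP = (112 − 92.6) / [(92.6 + 112)/2] = 19.4/102.3 = 0.189638…
Arc Ed = %ΔQ / %ΔP = (-1806/3178) / (19.4/102.3) = -2.9966…

-3.00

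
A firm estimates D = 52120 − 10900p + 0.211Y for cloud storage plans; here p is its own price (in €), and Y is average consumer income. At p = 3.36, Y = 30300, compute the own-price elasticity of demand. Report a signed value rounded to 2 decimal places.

At the given values, D = 52120 − 10900(3.36) + 0.211(30300) = 21889.3.
∂D/∂p = −10900.
E = (-10900) × (3.36/21889.3) = -1.6731…

-1.67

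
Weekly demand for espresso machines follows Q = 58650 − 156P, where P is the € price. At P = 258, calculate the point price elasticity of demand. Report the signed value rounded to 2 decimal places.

dQ/dP = −156. At P = 258, Q = 58650 − 156(258) = 18402.
Ed = (dQ/dP)·(P/Q) = −156 × (258/18402) = -2.1871…

-2.19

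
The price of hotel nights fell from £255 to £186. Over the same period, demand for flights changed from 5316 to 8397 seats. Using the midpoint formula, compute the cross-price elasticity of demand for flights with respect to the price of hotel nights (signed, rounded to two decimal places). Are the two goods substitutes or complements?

%ΔQ_{flights} = (8397 − 5316)/avg = 3081/6856.5 = 0.449354…
%ΔP_{hotel nights} = (186 − 255)/avg = -69/220.5 = -0.312925…
E_cross = (3081/6856.5) / (-69/220.5) = -1.4359…
E_cross < 0 ⇒ the goods are complements.

-1.44; complements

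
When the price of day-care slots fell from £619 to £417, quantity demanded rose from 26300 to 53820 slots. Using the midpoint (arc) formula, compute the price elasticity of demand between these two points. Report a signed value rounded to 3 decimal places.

%ΔQ = (53820 − 26300) / [(26300 + 53820)/2] = 27520/40060 = 0.686969…
%ΔP = (417 − 619) / [(619 + 417)/2] = -202/518 = -0.389961…
Arc Ed = %ΔQ / %ΔP = (27520/40060) / (-202/518) = -1.76163…

-1.762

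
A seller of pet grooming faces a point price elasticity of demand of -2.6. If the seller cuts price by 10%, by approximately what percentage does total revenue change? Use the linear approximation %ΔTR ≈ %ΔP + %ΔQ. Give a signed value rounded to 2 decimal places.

+16.00%

%ΔQ ≈ Ed × %ΔP = (-2.6) × (-10%) = +26.0000%
%ΔTR ≈ %ΔP + %ΔQ = (-10%) + (+26.0000%) = +16.0000%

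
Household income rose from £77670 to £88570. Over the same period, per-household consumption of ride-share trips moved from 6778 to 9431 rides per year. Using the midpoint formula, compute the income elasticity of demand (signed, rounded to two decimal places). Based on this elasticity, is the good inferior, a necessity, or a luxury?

2.50; luxury

%ΔQ = (9431 − 6778)/[( 6778 + 9431)/2] = 2653/8104.5 = 0.327349…
%ΔIncome = (88570 − 77670)/[( 77670 + 88570)/2] = 10900/83120 = 0.131135…
E_income = (2653/8104.5) / (10900/83120) = 2.4962…
E_income > 1 ⇒ normal good, luxury.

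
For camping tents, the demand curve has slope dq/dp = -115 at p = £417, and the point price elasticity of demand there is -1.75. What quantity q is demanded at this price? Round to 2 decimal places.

Ed = (dq/dp)·(p/q) ⇒ q = (dq/dp)·p/Ed = (-115)·417/(-1.75) = 27402.8571…

27402.86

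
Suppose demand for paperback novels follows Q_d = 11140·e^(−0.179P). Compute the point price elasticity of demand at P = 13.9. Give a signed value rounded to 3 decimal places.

-2.488

dQ_d/dP = −0.179·Q_d = -165.642. At P = 13.9, Q_d = 925.374.
Ed = (dQ_d/dP)·(P/Q_d) = (-165.642) × (13.9/925.374) = -2.4881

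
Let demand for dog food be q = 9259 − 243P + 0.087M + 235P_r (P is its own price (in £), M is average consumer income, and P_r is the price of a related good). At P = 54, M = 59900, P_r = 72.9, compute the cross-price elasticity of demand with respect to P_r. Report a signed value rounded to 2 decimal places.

0.93

At the given values, q = 9259 − 243(54) + 0.087(59900) + 235(72.9) = 18479.8.
∂q/∂P_r = 235.
E = (235) × (72.9/18479.8) = 0.9270…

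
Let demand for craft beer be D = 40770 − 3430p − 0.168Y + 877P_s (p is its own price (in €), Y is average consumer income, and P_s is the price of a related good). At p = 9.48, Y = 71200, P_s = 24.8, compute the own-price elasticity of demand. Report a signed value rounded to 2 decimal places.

At the given values, D = 40770 − 3430(9.48) − 0.168(71200) + 877(24.8) = 18041.6.
∂D/∂p = −3430.
E = (-3430) × (9.48/18041.6) = -1.8023…

-1.80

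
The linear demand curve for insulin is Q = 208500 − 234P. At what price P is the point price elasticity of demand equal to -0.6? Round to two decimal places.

334.13

Ed = −234P/(208500 − 234P). Set this equal to -0.6:
234P = 0.6·(208500 − 234P) ⇒ 234P(1 + 0.6) = 0.6·208500
P = 0.6·208500 / (234·1.6) = 334.1346…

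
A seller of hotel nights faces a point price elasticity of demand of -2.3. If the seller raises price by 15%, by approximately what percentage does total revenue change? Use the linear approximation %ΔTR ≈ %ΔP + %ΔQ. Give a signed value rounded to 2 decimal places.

-19.50%

%ΔQ ≈ Ed × %ΔP = (-2.3) × (+15%) = -34.5000%
%ΔTR ≈ %ΔP + %ΔQ = (+15%) + (-34.5000%) = -19.5000%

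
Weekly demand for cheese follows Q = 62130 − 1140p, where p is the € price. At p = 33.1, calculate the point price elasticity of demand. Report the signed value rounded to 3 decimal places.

dQ/dp = −1140. At p = 33.1, Q = 62130 − 1140(33.1) = 24396.
Ed = (dQ/dp)·(p/Q) = −1140 × (33.1/24396) = -1.54672…

-1.547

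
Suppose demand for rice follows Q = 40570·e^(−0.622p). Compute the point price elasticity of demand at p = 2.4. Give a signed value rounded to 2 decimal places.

-1.49

dQ/dp = −0.622·Q = -5671.27. At p = 2.4, Q = 9117.8.
Ed = (dQ/dp)·(p/Q) = (-5671.27) × (2.4/9117.8) = -1.4928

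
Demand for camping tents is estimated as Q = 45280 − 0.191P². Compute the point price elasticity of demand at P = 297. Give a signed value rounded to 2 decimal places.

-1.19

dQ/dP = −2·0.191·P = -113.454. At P = 297, Q = 28432.081.
Ed = (dQ/dP)·(P/Q) = (-113.454) × (297/28432.081) = -1.1851…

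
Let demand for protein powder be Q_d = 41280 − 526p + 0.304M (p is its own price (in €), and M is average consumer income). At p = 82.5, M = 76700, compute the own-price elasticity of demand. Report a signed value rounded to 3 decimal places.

At the given values, Q_d = 41280 − 526(82.5) + 0.304(76700) = 21201.8.
∂Q_d/∂p = −526.
E = (-526) × (82.5/21201.8) = -2.04676…

-2.047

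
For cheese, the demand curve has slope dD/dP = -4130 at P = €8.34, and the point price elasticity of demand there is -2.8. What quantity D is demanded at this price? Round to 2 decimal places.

Ed = (dD/dP)·(P/D) ⇒ D = (dD/dP)·P/Ed = (-4130)·8.34/(-2.8) = 12301.5

12301.50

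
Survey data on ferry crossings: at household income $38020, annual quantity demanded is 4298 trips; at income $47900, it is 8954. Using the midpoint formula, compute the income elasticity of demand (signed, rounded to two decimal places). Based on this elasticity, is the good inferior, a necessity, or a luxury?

3.06; luxury

%ΔQ = (8954 − 4298)/[( 4298 + 8954)/2] = 4656/6626 = 0.702686…
%ΔIncome = (47900 − 38020)/[( 38020 + 47900)/2] = 9880/42960 = 0.229981…
E_income = (4656/6626) / (9880/42960) = 3.0554…
E_income > 1 ⇒ normal good, luxury.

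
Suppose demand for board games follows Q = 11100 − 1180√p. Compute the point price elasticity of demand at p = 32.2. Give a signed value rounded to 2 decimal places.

dQ/dp = −1180/(2√p) = -103.974. At p = 32.2, Q = 4404.08.
Ed = (dQ/dp)·(p/Q) = (-103.974) × (32.2/4404.08) = -0.7601…

-0.76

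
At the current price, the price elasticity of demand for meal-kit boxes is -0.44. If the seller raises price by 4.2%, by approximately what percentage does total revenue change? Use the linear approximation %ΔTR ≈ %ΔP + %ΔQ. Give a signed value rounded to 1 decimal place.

%ΔQ ≈ Ed × %ΔP = (-0.44) × (+4.2%) = -1.8480%
%ΔTR ≈ %ΔP + %ΔQ = (+4.2%) + (-1.8480%) = +2.3520%

+2.4%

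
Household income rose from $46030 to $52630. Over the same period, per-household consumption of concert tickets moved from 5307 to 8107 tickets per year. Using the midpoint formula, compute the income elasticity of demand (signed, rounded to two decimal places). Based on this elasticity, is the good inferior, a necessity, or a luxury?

3.12; luxury

%ΔQ = (8107 − 5307)/[( 5307 + 8107)/2] = 2800/6707 = 0.417474…
%ΔIncome = (52630 − 46030)/[( 46030 + 52630)/2] = 6600/49330 = 0.133792…
E_income = (2800/6707) / (6600/49330) = 3.1203…
E_income > 1 ⇒ normal good, luxury.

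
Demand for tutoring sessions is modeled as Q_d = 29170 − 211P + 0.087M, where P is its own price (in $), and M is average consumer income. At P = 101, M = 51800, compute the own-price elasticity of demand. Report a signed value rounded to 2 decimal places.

-1.72

At the given values, Q_d = 29170 − 211(101) + 0.087(51800) = 12365.6.
∂Q_d/∂P = −211.
E = (-211) × (101/12365.6) = -1.7234…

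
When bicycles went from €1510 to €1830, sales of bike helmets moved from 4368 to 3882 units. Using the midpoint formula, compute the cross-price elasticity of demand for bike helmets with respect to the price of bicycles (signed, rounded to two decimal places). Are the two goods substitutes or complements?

-0.61; complements

%ΔQ_{bike helmets} = (3882 − 4368)/avg = -486/4125 = -0.117818…
%ΔP_{bicycles} = (1830 − 1510)/avg = 320/1670 = 0.191616…
E_cross = (-486/4125) / (320/1670) = -0.6148…
E_cross < 0 ⇒ the goods are complements.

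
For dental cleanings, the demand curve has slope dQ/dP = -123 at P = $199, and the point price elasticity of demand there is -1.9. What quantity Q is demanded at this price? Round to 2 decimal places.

12882.63

Ed = (dQ/dP)·(P/Q) ⇒ Q = (dQ/dP)·P/Ed = (-123)·199/(-1.9) = 12882.6315…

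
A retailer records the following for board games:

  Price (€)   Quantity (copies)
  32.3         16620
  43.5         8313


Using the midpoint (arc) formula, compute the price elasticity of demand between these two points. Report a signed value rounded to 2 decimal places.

-2.25

%ΔQ = (8313 − 16620) / [(16620 + 8313)/2] = -8307/12466.5 = -0.666345…
%ΔP = (43.5 − 32.3) / [(32.3 + 43.5)/2] = 11.2/37.9 = 0.295514…
Arc Ed = %ΔQ / %ΔP = (-8307/12466.5) / (11.2/37.9) = -2.2548…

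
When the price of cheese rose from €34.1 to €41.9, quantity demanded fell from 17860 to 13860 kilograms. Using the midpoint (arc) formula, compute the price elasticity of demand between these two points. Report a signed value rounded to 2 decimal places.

%ΔQ = (13860 − 17860) / [(17860 + 13860)/2] = -4000/15860 = -0.252206…
%ΔP = (41.9 − 34.1) / [(34.1 + 41.9)/2] = 7.8/38 = 0.205263…
Arc Ed = %ΔQ / %ΔP = (-4000/15860) / (7.8/38) = -1.2286…

-1.23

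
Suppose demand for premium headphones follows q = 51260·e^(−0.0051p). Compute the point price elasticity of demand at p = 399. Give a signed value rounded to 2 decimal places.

-2.03

dq/dp = −0.0051·q = -34.1667. At p = 399, q = 6699.35.
Ed = (dq/dp)·(p/q) = (-34.1667) × (399/6699.35) = -2.0349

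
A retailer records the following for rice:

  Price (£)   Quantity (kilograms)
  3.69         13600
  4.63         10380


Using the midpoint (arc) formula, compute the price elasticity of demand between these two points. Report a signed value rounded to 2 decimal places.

%ΔQ = (10380 − 13600) / [(13600 + 10380)/2] = -3220/11990 = -0.268557…
%ΔP = (4.63 − 3.69) / [(3.69 + 4.63)/2] = 0.94/4.16 = 0.225961…
Arc Ed = %ΔQ / %ΔP = (-3220/11990) / (0.94/4.16) = -1.1885…

-1.19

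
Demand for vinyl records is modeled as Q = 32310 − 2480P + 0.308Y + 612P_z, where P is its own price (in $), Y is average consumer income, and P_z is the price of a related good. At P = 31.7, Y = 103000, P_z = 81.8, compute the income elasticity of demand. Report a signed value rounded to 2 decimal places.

0.89

At the given values, Q = 32310 − 2480(31.7) + 0.308(103000) + 612(81.8) = 35479.6.
∂Q/∂Y = 0.308.
E = (0.308) × (103000/35479.6) = 0.8941…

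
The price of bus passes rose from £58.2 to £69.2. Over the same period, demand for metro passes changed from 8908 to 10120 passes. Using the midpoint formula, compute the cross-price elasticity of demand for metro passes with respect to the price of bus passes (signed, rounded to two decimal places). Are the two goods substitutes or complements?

0.74; substitutes

%ΔQ_{metro passes} = (10120 − 8908)/avg = 1212/9514 = 0.127391…
%ΔP_{bus passes} = (69.2 − 58.2)/avg = 11/63.7 = 0.172684…
E_cross = (1212/9514) / (11/63.7) = 0.7377…
E_cross > 0 ⇒ the goods are substitutes.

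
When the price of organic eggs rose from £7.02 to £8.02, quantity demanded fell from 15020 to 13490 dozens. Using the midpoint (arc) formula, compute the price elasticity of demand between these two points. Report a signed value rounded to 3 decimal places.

%ΔQ = (13490 − 15020) / [(15020 + 13490)/2] = -1530/14255 = -0.107330…
%ΔP = (8.02 − 7.02) / [(7.02 + 8.02)/2] = 1/7.52 = 0.132978…
Arc Ed = %ΔQ / %ΔP = (-1530/14255) / (1/7.52) = -0.80712…

-0.807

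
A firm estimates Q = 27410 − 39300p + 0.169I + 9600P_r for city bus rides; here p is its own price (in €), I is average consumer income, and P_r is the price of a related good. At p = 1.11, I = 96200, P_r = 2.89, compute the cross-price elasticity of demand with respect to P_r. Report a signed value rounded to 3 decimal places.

At the given values, Q = 27410 − 39300(1.11) + 0.169(96200) + 9600(2.89) = 27788.8.
∂Q/∂P_r = 9600.
E = (9600) × (2.89/27788.8) = 0.99838…

0.998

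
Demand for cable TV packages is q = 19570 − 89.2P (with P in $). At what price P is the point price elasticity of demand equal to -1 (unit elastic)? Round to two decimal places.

Ed = −89.2P/(19570 − 89.2P). Set this equal to -1:
89.2P = 1·(19570 − 89.2P) ⇒ 89.2P(1 + 1) = 1·19570
P = 1·19570 / (89.2·2) = 109.6973…

109.70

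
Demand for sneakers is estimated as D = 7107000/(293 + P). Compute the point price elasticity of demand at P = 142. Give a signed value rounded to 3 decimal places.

-0.326

dD/dP = −7107000/(293 + P)² = -37.5585. At P = 142, D = 16337.9.
Ed = (dD/dP)·(P/D) = (-37.5585) × (142/16337.9) = -0.32643…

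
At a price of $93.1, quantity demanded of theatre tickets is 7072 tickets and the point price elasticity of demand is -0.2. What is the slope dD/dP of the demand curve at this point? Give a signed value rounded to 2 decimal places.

-15.19

Ed = (dD/dP)·(P/D) ⇒ dD/dP = Ed·D/P = (-0.2)·7072/93.1 = -15.1922…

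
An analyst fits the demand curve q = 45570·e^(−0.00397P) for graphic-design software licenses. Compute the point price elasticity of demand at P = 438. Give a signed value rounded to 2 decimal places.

-1.74

dq/dP = −0.00397·q = -31.7901. At P = 438, q = 8007.59.
Ed = (dq/dP)·(P/q) = (-31.7901) × (438/8007.59) = -1.7388…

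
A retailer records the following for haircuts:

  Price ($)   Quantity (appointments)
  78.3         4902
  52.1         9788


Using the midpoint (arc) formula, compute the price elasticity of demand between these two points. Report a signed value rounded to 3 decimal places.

%ΔQ = (9788 − 4902) / [(4902 + 9788)/2] = 4886/7345 = 0.665214…
%ΔP = (52.1 − 78.3) / [(78.3 + 52.1)/2] = -26.2/65.2 = -0.401840…
Arc Ed = %ΔQ / %ΔP = (4886/7345) / (-26.2/65.2) = -1.65541…

-1.655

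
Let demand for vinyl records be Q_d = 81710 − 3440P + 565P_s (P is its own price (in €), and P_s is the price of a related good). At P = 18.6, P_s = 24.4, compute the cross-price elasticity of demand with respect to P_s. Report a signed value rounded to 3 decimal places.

0.437

At the given values, Q_d = 81710 − 3440(18.6) + 565(24.4) = 31512.
∂Q_d/∂P_s = 565.
E = (565) × (24.4/31512) = 0.43748…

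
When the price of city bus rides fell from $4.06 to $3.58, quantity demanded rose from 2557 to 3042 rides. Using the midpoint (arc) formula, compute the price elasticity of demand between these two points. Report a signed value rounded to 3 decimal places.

%ΔQ = (3042 − 2557) / [(2557 + 3042)/2] = 485/2799.5 = 0.173245…
%ΔP = (3.58 − 4.06) / [(4.06 + 3.58)/2] = -0.48/3.82 = -0.125654…
Arc Ed = %ΔQ / %ΔP = (485/2799.5) / (-0.48/3.82) = -1.37874…

-1.379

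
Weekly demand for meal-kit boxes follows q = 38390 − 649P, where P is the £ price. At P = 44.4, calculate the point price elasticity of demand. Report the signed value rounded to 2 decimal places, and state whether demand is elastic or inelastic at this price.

-3.01; elastic

dq/dP = −649. At P = 44.4, q = 38390 − 649(44.4) = 9574.4.
Ed = (dq/dP)·(P/q) = −649 × (44.4/9574.4) = -3.0096…
|Ed| = 3.01 > 1, so demand is elastic.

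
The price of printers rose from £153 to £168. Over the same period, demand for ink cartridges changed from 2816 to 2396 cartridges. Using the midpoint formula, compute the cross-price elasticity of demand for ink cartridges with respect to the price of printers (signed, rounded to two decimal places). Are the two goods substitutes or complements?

%ΔQ_{ink cartridges} = (2396 − 2816)/avg = -420/2606 = -0.161166…
%ΔP_{printers} = (168 − 153)/avg = 15/160.5 = 0.093457…
E_cross = (-420/2606) / (15/160.5) = -1.7244…
E_cross < 0 ⇒ the goods are complements.

-1.72; complements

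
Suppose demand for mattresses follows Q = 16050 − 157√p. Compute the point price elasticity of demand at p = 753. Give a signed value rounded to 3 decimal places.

dQ/dp = −157/(2√p) = -2.8607. At p = 753, Q = 11741.8.
Ed = (dQ/dp)·(p/Q) = (-2.8607) × (753/11741.8) = -0.18345…

-0.183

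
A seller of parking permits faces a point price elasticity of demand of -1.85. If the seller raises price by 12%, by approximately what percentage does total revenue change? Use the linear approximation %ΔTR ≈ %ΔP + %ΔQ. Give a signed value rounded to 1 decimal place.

-10.2%

%ΔQ ≈ Ed × %ΔP = (-1.85) × (+12%) = -22.2000%
%ΔTR ≈ %ΔP + %ΔQ = (+12%) + (-22.2000%) = -10.2000%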